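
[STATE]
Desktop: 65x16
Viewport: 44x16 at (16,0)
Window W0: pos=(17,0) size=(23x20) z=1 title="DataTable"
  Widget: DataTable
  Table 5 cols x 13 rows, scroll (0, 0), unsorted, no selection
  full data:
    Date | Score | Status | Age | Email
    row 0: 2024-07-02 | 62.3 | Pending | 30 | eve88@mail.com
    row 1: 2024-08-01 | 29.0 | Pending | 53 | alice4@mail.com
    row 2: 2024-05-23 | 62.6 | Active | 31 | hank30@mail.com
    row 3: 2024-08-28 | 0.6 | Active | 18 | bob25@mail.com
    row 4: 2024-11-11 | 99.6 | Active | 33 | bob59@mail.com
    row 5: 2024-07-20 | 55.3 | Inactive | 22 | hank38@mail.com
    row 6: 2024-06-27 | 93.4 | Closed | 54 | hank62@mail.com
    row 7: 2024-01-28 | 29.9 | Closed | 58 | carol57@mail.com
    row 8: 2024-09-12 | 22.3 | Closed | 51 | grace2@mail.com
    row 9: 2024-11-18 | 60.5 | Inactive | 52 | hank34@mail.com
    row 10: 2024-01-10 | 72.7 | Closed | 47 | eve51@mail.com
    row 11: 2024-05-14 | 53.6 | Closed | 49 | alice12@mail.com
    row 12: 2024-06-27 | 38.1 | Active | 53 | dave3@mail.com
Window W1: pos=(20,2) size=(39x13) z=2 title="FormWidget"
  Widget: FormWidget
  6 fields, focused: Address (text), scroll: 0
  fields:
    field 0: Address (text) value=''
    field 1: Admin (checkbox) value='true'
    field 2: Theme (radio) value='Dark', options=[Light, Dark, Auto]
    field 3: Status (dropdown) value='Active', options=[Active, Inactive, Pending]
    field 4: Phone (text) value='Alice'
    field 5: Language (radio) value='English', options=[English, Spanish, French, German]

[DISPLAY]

 ┏━━━━━━━━━━━━━━━━━━━━━┓                    
 ┃ DataTable           ┃                    
 ┠──┏━━━━━━━━━━━━━━━━━━━━━━━━━━━━━━━━━━━━━┓ 
 ┃Da┃ FormWidget                          ┃ 
 ┃──┠─────────────────────────────────────┨ 
 ┃20┃> Address:    [                     ]┃ 
 ┃20┃  Admin:      [x]                    ┃ 
 ┃20┃  Theme:      ( ) Light  (●) Dark  ( ┃ 
 ┃20┃  Status:     [Active              ▼]┃ 
 ┃20┃  Phone:      [Alice                ]┃ 
 ┃20┃  Language:   (●) English  ( ) Spanis┃ 
 ┃20┃                                     ┃ 
 ┃20┃                                     ┃ 
 ┃20┃                                     ┃ 
 ┃20┗━━━━━━━━━━━━━━━━━━━━━━━━━━━━━━━━━━━━━┛ 
 ┃2024-01-10│72.7 │Clos┃                    


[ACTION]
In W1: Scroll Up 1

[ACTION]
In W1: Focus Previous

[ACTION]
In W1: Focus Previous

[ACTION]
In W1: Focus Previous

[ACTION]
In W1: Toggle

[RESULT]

 ┏━━━━━━━━━━━━━━━━━━━━━┓                    
 ┃ DataTable           ┃                    
 ┠──┏━━━━━━━━━━━━━━━━━━━━━━━━━━━━━━━━━━━━━┓ 
 ┃Da┃ FormWidget                          ┃ 
 ┃──┠─────────────────────────────────────┨ 
 ┃20┃  Address:    [                     ]┃ 
 ┃20┃  Admin:      [x]                    ┃ 
 ┃20┃  Theme:      ( ) Light  (●) Dark  ( ┃ 
 ┃20┃> Status:     [Active              ▼]┃ 
 ┃20┃  Phone:      [Alice                ]┃ 
 ┃20┃  Language:   (●) English  ( ) Spanis┃ 
 ┃20┃                                     ┃ 
 ┃20┃                                     ┃ 
 ┃20┃                                     ┃ 
 ┃20┗━━━━━━━━━━━━━━━━━━━━━━━━━━━━━━━━━━━━━┛ 
 ┃2024-01-10│72.7 │Clos┃                    


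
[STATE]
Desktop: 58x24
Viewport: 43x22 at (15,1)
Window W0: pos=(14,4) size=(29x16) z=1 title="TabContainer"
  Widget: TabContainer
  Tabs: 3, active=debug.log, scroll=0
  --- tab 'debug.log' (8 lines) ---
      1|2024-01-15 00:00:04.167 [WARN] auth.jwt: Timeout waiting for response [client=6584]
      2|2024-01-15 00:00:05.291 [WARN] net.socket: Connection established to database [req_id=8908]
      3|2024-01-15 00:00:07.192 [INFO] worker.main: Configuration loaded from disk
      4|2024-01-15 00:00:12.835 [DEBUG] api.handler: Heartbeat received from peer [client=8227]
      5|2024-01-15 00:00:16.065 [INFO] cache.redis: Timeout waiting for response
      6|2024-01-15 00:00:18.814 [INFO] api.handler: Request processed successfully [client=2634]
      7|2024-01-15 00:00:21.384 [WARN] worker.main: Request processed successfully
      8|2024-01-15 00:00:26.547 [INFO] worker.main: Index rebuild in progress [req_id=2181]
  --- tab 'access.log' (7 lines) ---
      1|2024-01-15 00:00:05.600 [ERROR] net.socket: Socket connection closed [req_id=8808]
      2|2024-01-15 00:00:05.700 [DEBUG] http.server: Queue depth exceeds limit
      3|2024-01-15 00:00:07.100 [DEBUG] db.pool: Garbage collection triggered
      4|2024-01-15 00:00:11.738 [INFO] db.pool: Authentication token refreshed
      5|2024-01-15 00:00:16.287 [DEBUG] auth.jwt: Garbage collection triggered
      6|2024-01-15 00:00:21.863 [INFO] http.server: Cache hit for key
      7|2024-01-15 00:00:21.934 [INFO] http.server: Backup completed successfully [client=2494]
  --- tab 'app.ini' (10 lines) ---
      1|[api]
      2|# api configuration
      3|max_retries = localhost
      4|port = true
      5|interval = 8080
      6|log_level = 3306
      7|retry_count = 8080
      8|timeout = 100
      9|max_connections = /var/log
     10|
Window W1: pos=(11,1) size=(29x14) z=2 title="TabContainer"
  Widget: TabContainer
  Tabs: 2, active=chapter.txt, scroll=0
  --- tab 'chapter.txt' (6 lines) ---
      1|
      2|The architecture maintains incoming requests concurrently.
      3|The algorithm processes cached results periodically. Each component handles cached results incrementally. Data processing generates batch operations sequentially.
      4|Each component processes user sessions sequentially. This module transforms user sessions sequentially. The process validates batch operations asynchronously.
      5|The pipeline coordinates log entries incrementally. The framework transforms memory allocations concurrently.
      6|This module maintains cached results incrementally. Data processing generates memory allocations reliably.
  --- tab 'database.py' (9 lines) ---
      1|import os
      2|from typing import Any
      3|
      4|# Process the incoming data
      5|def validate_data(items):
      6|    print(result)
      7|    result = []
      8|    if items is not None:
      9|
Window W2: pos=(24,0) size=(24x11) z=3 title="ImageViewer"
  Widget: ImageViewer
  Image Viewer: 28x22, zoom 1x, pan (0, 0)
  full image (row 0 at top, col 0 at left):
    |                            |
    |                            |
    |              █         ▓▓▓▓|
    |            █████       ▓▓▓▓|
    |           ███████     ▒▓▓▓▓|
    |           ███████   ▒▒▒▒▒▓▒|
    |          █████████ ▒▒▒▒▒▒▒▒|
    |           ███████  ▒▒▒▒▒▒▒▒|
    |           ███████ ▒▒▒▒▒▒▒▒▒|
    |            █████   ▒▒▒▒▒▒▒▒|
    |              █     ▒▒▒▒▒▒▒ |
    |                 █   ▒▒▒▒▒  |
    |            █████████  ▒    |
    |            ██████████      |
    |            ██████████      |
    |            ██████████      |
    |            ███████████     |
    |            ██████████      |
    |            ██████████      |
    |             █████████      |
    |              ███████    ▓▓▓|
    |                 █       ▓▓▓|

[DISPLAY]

━━━━━━━━━┃ ImageViewer          ┃          
bContaine┠──────────────────────┨          
─────────┃                      ┃          
apter.txt┃                      ┃          
─────────┃              █       ┃          
         ┃            █████     ┃          
 architec┃           ███████    ┃          
 algorith┃           ███████   ▒┃          
h compone┃          █████████ ▒▒┃          
 pipeline┗━━━━━━━━━━━━━━━━━━━━━━┛          
s module maintains cache┃IN┃               
                        ┃DE┃               
                        ┃IN┃               
━━━━━━━━━━━━━━━━━━━━━━━━┛IN┃               
2024-01-15 00:00:21.384 [WA┃               
2024-01-15 00:00:26.547 [IN┃               
                           ┃               
                           ┃               
━━━━━━━━━━━━━━━━━━━━━━━━━━━┛               
                                           
                                           
                                           


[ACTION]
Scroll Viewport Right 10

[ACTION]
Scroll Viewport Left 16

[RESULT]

           ┏━━━━━━━━━━━━┃ ImageViewer      
           ┃ TabContaine┠──────────────────
           ┠────────────┃                  
           ┃[chapter.txt┃                  
           ┃────────────┃              █   
           ┃            ┃            █████ 
           ┃The architec┃           ███████
           ┃The algorith┃           ███████
           ┃Each compone┃          ████████
           ┃The pipeline┗━━━━━━━━━━━━━━━━━━
           ┃This module maintains cache┃IN┃
           ┃                           ┃DE┃
           ┃                           ┃IN┃
           ┗━━━━━━━━━━━━━━━━━━━━━━━━━━━┛IN┃
              ┃2024-01-15 00:00:21.384 [WA┃
              ┃2024-01-15 00:00:26.547 [IN┃
              ┃                           ┃
              ┃                           ┃
              ┗━━━━━━━━━━━━━━━━━━━━━━━━━━━┛
                                           
                                           
                                           


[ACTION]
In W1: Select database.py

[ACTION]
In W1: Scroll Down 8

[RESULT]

           ┏━━━━━━━━━━━━┃ ImageViewer      
           ┃ TabContaine┠──────────────────
           ┠────────────┃                  
           ┃ chapter.txt┃                  
           ┃────────────┃              █   
           ┃            ┃            █████ 
           ┃            ┃           ███████
           ┃            ┃           ███████
           ┃            ┃          ████████
           ┃            ┗━━━━━━━━━━━━━━━━━━
           ┃                           ┃IN┃
           ┃                           ┃DE┃
           ┃                           ┃IN┃
           ┗━━━━━━━━━━━━━━━━━━━━━━━━━━━┛IN┃
              ┃2024-01-15 00:00:21.384 [WA┃
              ┃2024-01-15 00:00:26.547 [IN┃
              ┃                           ┃
              ┃                           ┃
              ┗━━━━━━━━━━━━━━━━━━━━━━━━━━━┛
                                           
                                           
                                           


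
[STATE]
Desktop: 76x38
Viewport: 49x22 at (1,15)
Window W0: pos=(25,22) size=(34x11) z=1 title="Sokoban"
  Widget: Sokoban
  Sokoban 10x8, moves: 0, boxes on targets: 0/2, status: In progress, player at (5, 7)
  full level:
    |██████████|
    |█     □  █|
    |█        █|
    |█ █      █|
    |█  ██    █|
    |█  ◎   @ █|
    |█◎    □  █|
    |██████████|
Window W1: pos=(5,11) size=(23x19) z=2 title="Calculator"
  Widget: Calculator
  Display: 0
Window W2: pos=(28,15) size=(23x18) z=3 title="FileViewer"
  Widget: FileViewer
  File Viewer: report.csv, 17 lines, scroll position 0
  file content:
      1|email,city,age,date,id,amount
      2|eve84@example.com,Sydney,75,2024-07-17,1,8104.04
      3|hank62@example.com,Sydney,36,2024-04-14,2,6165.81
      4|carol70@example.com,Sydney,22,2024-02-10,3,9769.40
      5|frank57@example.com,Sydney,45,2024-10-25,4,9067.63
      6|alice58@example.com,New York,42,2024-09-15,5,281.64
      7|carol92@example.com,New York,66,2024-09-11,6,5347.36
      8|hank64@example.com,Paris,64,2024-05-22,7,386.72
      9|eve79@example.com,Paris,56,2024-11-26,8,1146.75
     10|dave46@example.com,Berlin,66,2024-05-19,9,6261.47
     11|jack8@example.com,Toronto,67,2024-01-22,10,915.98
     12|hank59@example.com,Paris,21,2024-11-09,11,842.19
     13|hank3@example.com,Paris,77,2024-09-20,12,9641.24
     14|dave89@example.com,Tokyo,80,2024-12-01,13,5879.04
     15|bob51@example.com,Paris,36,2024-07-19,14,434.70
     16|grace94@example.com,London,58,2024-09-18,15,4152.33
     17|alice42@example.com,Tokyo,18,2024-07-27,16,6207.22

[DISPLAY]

    ┃┌───┬───┬───┬───┐    ┃┏━━━━━━━━━━━━━━━━━━━━━
    ┃│ 7 │ 8 │ 9 │ ÷ │    ┃┃ FileViewer          
    ┃├───┼───┼───┼───┤    ┃┠─────────────────────
    ┃│ 4 │ 5 │ 6 │ × │    ┃┃email,city,age,date,▲
    ┃├───┼───┼───┼───┤    ┃┃eve84@example.com,Sy█
    ┃│ 1 │ 2 │ 3 │ - │    ┃┃hank62@example.com,S░
    ┃├───┼───┼───┼───┤    ┃┃carol70@example.com,░
    ┃│ 0 │ . │ = │ + │    ┃┃frank57@example.com,░
    ┃├───┼───┼───┼───┤    ┃┃alice58@example.com,░
    ┃│ C │ MC│ MR│ M+│    ┃┃carol92@example.com,░
    ┃└───┴───┴───┴───┘    ┃┃hank64@example.com,P░
    ┃                     ┃┃eve79@example.com,Pa░
    ┃                     ┃┃dave46@example.com,B░
    ┃                     ┃┃jack8@example.com,To░
    ┗━━━━━━━━━━━━━━━━━━━━━┛┃hank59@example.com,P░
                        ┃█ ┃hank3@example.com,Pa░
                        ┃█◎┃dave89@example.com,T▼
                        ┗━━┗━━━━━━━━━━━━━━━━━━━━━
                                                 
                                                 
                                                 
                                                 


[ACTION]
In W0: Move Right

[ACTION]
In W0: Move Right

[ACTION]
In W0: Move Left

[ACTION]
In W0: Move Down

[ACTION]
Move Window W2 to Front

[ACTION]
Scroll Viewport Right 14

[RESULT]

───┬───┐    ┃┏━━━━━━━━━━━━━━━━━━━━━┓             
 9 │ ÷ │    ┃┃ FileViewer          ┃             
───┼───┤    ┃┠─────────────────────┨             
 6 │ × │    ┃┃email,city,age,date,▲┃             
───┼───┤    ┃┃eve84@example.com,Sy█┃             
 3 │ - │    ┃┃hank62@example.com,S░┃             
───┼───┤    ┃┃carol70@example.com,░┃             
 = │ + │    ┃┃frank57@example.com,░┃━━━━━━━┓     
───┼───┤    ┃┃alice58@example.com,░┃       ┃     
 MR│ M+│    ┃┃carol92@example.com,░┃───────┨     
───┴───┘    ┃┃hank64@example.com,P░┃       ┃     
            ┃┃eve79@example.com,Pa░┃       ┃     
            ┃┃dave46@example.com,B░┃       ┃     
            ┃┃jack8@example.com,To░┃       ┃     
━━━━━━━━━━━━┛┃hank59@example.com,P░┃       ┃     
          ┃█ ┃hank3@example.com,Pa░┃       ┃     
          ┃█◎┃dave89@example.com,T▼┃       ┃     
          ┗━━┗━━━━━━━━━━━━━━━━━━━━━┛━━━━━━━┛     
                                                 
                                                 
                                                 
                                                 


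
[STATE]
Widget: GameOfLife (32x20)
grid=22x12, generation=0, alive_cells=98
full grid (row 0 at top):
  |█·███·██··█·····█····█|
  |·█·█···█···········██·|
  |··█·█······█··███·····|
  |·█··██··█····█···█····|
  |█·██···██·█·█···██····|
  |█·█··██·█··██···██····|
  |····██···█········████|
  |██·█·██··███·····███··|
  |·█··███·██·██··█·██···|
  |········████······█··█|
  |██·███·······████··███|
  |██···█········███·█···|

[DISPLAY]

Gen: 0                          
█·███·██··█·····█····█          
·█·█···█···········██·          
··█·█······█··███·····          
·█··██··█····█···█····          
█·██···██·█·█···██····          
█·█··██·█··██···██····          
····██···█········████          
██·█·██··███·····███··          
·█··███·██·██··█·██···          
········████······█··█          
██·███·······████··███          
██···█········███·█···          
                                
                                
                                
                                
                                
                                
                                


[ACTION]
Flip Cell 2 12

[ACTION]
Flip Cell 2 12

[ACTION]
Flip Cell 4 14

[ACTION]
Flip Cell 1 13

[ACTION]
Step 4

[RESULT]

Gen: 4                          
·███············█·····          
█··············█·█····          
█··█·█·█·█·····█·█····          
·█··██·██·██···█······          
···█··█·█·█···········          
······███··█··········          
········█··██··█······          
······█·█··████···██··          
···███·█········███···          
···········█···█·██···          
··········██·█········          
············██···█····          
                                
                                
                                
                                
                                
                                
                                


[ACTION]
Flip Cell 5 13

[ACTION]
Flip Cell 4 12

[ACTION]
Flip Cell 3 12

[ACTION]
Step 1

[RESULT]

Gen: 5                          
·██·············█·····          
█··██··········█·█····          
██···█·█·███··██······          
··██·█····█·█···█·····          
····█·····█··█········          
······█·█·█··█········          
······█·███···········          
····███·█··█·████·██··          
····████···█·████·····          
····█·····███·····█···          
··········██·██·███···          
···········███········          
                                
                                
                                
                                
                                
                                
                                


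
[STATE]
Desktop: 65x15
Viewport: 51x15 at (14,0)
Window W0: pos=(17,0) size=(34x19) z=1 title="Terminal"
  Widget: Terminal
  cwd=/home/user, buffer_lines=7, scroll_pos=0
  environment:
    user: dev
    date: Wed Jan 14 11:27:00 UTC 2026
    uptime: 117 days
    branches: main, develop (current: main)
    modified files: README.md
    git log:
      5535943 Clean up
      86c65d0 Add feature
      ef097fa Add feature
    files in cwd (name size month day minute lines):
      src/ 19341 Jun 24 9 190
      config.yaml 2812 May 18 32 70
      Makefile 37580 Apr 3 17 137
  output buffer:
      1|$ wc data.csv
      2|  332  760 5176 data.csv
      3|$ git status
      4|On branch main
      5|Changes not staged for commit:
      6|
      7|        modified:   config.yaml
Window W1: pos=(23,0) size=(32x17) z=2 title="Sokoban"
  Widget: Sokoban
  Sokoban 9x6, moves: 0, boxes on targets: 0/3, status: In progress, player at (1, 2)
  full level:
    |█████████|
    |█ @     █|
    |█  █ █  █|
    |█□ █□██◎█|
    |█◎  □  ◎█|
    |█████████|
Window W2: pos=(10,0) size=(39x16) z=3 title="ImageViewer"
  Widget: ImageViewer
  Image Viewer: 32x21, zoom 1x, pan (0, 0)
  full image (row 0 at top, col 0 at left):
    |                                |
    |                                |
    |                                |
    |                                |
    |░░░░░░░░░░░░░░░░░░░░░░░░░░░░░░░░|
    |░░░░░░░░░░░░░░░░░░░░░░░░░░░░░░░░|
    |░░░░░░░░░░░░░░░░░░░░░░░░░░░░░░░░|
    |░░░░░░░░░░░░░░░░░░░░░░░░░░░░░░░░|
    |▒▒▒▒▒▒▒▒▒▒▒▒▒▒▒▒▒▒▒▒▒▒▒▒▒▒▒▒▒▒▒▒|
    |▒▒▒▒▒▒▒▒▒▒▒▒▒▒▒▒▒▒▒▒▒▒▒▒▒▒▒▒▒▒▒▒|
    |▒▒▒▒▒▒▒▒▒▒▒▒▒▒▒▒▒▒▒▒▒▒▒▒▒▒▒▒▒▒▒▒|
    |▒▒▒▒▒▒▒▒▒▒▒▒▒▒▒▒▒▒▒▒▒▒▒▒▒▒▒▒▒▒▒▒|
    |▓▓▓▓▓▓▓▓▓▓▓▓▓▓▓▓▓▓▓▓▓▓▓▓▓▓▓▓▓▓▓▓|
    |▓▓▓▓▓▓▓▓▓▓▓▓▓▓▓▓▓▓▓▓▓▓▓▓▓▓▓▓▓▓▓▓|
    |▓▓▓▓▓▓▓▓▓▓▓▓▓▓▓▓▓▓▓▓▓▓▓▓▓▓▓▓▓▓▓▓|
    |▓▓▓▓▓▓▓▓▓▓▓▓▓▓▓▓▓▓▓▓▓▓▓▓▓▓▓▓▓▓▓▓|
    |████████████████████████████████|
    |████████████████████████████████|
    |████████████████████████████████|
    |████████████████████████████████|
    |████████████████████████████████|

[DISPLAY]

━━━━━━━━━━━━━━━━━━━━━━━━━━━━━━━━━━┓━━━━━┓          
ageViewer                         ┃     ┃          
──────────────────────────────────┨─────┨          
                                  ┃     ┃          
                                  ┃     ┃          
                                  ┃     ┃          
                                  ┃     ┃          
░░░░░░░░░░░░░░░░░░░░░░░░░░░░░     ┃     ┃          
░░░░░░░░░░░░░░░░░░░░░░░░░░░░░     ┃     ┃          
░░░░░░░░░░░░░░░░░░░░░░░░░░░░░     ┃     ┃          
░░░░░░░░░░░░░░░░░░░░░░░░░░░░░     ┃     ┃          
▒▒▒▒▒▒▒▒▒▒▒▒▒▒▒▒▒▒▒▒▒▒▒▒▒▒▒▒▒     ┃     ┃          
▒▒▒▒▒▒▒▒▒▒▒▒▒▒▒▒▒▒▒▒▒▒▒▒▒▒▒▒▒     ┃     ┃          
▒▒▒▒▒▒▒▒▒▒▒▒▒▒▒▒▒▒▒▒▒▒▒▒▒▒▒▒▒     ┃     ┃          
▒▒▒▒▒▒▒▒▒▒▒▒▒▒▒▒▒▒▒▒▒▒▒▒▒▒▒▒▒     ┃     ┃          


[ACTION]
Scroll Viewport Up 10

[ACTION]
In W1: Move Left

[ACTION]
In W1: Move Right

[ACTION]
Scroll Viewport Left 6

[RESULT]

  ┏━━━━━━━━━━━━━━━━━━━━━━━━━━━━━━━━━━━━━┓━━━━━┓    
  ┃ ImageViewer                         ┃     ┃    
  ┠─────────────────────────────────────┨─────┨    
  ┃                                     ┃     ┃    
  ┃                                     ┃     ┃    
  ┃                                     ┃     ┃    
  ┃                                     ┃     ┃    
  ┃░░░░░░░░░░░░░░░░░░░░░░░░░░░░░░░░     ┃     ┃    
  ┃░░░░░░░░░░░░░░░░░░░░░░░░░░░░░░░░     ┃     ┃    
  ┃░░░░░░░░░░░░░░░░░░░░░░░░░░░░░░░░     ┃     ┃    
  ┃░░░░░░░░░░░░░░░░░░░░░░░░░░░░░░░░     ┃     ┃    
  ┃▒▒▒▒▒▒▒▒▒▒▒▒▒▒▒▒▒▒▒▒▒▒▒▒▒▒▒▒▒▒▒▒     ┃     ┃    
  ┃▒▒▒▒▒▒▒▒▒▒▒▒▒▒▒▒▒▒▒▒▒▒▒▒▒▒▒▒▒▒▒▒     ┃     ┃    
  ┃▒▒▒▒▒▒▒▒▒▒▒▒▒▒▒▒▒▒▒▒▒▒▒▒▒▒▒▒▒▒▒▒     ┃     ┃    
  ┃▒▒▒▒▒▒▒▒▒▒▒▒▒▒▒▒▒▒▒▒▒▒▒▒▒▒▒▒▒▒▒▒     ┃     ┃    


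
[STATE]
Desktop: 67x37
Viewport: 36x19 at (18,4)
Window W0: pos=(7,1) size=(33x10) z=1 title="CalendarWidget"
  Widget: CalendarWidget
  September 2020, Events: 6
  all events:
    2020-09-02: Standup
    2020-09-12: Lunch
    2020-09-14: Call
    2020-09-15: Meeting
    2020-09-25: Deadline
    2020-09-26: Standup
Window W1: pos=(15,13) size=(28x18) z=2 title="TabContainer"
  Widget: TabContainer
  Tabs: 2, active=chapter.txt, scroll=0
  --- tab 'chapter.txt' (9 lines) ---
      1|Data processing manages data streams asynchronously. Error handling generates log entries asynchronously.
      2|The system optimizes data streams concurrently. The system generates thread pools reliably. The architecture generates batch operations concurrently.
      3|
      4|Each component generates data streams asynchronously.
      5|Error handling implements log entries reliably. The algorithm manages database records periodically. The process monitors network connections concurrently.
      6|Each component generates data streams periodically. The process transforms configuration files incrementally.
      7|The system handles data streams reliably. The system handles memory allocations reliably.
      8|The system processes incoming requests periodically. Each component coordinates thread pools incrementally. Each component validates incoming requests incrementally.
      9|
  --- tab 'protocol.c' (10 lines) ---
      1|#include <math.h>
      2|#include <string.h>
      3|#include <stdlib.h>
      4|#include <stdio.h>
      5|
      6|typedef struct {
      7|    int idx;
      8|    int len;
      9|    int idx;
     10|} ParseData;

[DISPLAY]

eptember 2020        ┃              
h Fr Sa Su           ┃              
 3  4  5  6          ┃              
0 11 12* 13          ┃              
 17 18 19 20         ┃              
4 25* 26* 27         ┃              
━━━━━━━━━━━━━━━━━━━━━┛              
                                    
                                    
━━━━━━━━━━━━━━━━━━━━━━━━┓           
abContainer             ┃           
────────────────────────┨           
hapter.txt]│ protocol.c ┃           
────────────────────────┃           
ta processing manages da┃           
e system optimizes data ┃           
                        ┃           
ch component generates d┃           
ror handling implements ┃           


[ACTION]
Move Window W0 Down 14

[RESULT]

                                    
                                    
                                    
                                    
                                    
                                    
                                    
                                    
                                    
━━━━━━━━━━━━━━━━━━━━━━━━┓           
abContainer             ┃           
────────────────────────┨           
hapter.txt]│ protocol.c ┃           
────────────────────────┃           
ta processing manages da┃           
e system optimizes data ┃           
                        ┃           
ch component generates d┃           
ror handling implements ┃           


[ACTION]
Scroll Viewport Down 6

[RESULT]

                                    
                                    
                                    
━━━━━━━━━━━━━━━━━━━━━━━━┓           
abContainer             ┃           
────────────────────────┨           
hapter.txt]│ protocol.c ┃           
────────────────────────┃           
ta processing manages da┃           
e system optimizes data ┃           
                        ┃           
ch component generates d┃           
ror handling implements ┃           
ch component generates d┃           
e system handles data st┃           
e system processes incom┃           
                        ┃           
                        ┃           
                        ┃           


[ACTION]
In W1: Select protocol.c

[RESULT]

                                    
                                    
                                    
━━━━━━━━━━━━━━━━━━━━━━━━┓           
abContainer             ┃           
────────────────────────┨           
hapter.txt │[protocol.c]┃           
────────────────────────┃           
nclude <math.h>         ┃           
nclude <string.h>       ┃           
nclude <stdlib.h>       ┃           
nclude <stdio.h>        ┃           
                        ┃           
pedef struct {          ┃           
  int idx;              ┃           
  int len;              ┃           
  int idx;              ┃           
ParseData;              ┃           
                        ┃           


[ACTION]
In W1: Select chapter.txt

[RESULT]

                                    
                                    
                                    
━━━━━━━━━━━━━━━━━━━━━━━━┓           
abContainer             ┃           
────────────────────────┨           
hapter.txt]│ protocol.c ┃           
────────────────────────┃           
ta processing manages da┃           
e system optimizes data ┃           
                        ┃           
ch component generates d┃           
ror handling implements ┃           
ch component generates d┃           
e system handles data st┃           
e system processes incom┃           
                        ┃           
                        ┃           
                        ┃           


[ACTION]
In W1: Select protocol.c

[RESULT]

                                    
                                    
                                    
━━━━━━━━━━━━━━━━━━━━━━━━┓           
abContainer             ┃           
────────────────────────┨           
hapter.txt │[protocol.c]┃           
────────────────────────┃           
nclude <math.h>         ┃           
nclude <string.h>       ┃           
nclude <stdlib.h>       ┃           
nclude <stdio.h>        ┃           
                        ┃           
pedef struct {          ┃           
  int idx;              ┃           
  int len;              ┃           
  int idx;              ┃           
ParseData;              ┃           
                        ┃           


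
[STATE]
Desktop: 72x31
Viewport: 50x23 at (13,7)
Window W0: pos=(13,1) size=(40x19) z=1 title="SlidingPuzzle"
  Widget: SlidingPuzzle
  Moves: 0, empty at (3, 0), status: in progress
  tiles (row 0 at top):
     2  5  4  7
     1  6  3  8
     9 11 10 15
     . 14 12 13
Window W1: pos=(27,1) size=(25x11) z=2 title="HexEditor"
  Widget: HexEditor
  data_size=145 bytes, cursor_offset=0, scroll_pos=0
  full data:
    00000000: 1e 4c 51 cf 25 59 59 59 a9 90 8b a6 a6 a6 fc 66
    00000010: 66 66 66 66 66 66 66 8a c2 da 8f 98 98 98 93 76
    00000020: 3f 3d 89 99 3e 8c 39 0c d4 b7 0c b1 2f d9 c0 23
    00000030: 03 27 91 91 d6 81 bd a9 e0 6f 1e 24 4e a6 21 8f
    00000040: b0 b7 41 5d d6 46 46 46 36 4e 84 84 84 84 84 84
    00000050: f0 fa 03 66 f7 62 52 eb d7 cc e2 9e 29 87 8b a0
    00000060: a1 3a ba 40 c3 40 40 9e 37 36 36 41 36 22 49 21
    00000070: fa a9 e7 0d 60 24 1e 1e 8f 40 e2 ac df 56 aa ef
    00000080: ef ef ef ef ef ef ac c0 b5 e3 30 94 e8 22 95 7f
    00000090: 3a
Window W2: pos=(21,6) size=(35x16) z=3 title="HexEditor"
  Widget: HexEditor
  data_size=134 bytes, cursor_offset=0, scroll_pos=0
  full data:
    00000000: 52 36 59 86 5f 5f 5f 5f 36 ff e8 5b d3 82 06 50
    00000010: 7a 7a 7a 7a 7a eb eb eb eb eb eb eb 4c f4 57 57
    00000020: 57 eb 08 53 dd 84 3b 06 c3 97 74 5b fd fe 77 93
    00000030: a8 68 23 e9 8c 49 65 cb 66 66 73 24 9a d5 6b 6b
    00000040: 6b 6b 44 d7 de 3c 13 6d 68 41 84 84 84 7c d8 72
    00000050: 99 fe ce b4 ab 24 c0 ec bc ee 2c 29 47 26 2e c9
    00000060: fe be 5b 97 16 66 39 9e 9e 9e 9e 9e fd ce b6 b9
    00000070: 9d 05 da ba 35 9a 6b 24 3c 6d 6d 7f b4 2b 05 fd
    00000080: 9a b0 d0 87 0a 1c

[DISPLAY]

┃│  1 │ ┃ HexEditor                       ┃       
┃├────┼─┠─────────────────────────────────┨       
┃│  9 │ ┃00000000  52 36 59 86 5f 5f 5f 5f┃       
┃├────┼─┃00000010  7a 7a 7a 7a 7a eb eb eb┃       
┃│    │ ┃00000020  57 eb 08 53 dd 84 3b 06┃       
┃└────┴─┃00000030  a8 68 23 e9 8c 49 65 cb┃       
┃Moves: ┃00000040  6b 6b 44 d7 de 3c 13 6d┃       
┃       ┃00000050  99 fe ce b4 ab 24 c0 ec┃       
┃       ┃00000060  fe be 5b 97 16 66 39 9e┃       
┃       ┃00000070  9d 05 da ba 35 9a 6b 24┃       
┃       ┃00000080  9a b0 d0 87 0a 1c      ┃       
┃       ┃                                 ┃       
┗━━━━━━━┃                                 ┃       
        ┃                                 ┃       
        ┗━━━━━━━━━━━━━━━━━━━━━━━━━━━━━━━━━┛       
                                                  
                                                  
                                                  
                                                  
                                                  
                                                  
                                                  
                                                  


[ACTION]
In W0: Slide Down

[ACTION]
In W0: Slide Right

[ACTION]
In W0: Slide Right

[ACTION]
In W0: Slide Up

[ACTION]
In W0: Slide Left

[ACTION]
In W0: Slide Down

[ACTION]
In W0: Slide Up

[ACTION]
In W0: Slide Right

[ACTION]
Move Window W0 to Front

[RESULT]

┃│  1 │  6 │  3 │  8 │                 ┃  ┃       
┃├────┼────┼────┼────┤                 ┃──┨       
┃│  9 │ 11 │ 10 │ 15 │                 ┃5f┃       
┃├────┼────┼────┼────┤                 ┃eb┃       
┃│    │ 14 │ 12 │ 13 │                 ┃06┃       
┃└────┴────┴────┴────┘                 ┃cb┃       
┃Moves: 6                              ┃6d┃       
┃                                      ┃ec┃       
┃                                      ┃9e┃       
┃                                      ┃24┃       
┃                                      ┃  ┃       
┃                                      ┃  ┃       
┗━━━━━━━━━━━━━━━━━━━━━━━━━━━━━━━━━━━━━━┛  ┃       
        ┃                                 ┃       
        ┗━━━━━━━━━━━━━━━━━━━━━━━━━━━━━━━━━┛       
                                                  
                                                  
                                                  
                                                  
                                                  
                                                  
                                                  
                                                  


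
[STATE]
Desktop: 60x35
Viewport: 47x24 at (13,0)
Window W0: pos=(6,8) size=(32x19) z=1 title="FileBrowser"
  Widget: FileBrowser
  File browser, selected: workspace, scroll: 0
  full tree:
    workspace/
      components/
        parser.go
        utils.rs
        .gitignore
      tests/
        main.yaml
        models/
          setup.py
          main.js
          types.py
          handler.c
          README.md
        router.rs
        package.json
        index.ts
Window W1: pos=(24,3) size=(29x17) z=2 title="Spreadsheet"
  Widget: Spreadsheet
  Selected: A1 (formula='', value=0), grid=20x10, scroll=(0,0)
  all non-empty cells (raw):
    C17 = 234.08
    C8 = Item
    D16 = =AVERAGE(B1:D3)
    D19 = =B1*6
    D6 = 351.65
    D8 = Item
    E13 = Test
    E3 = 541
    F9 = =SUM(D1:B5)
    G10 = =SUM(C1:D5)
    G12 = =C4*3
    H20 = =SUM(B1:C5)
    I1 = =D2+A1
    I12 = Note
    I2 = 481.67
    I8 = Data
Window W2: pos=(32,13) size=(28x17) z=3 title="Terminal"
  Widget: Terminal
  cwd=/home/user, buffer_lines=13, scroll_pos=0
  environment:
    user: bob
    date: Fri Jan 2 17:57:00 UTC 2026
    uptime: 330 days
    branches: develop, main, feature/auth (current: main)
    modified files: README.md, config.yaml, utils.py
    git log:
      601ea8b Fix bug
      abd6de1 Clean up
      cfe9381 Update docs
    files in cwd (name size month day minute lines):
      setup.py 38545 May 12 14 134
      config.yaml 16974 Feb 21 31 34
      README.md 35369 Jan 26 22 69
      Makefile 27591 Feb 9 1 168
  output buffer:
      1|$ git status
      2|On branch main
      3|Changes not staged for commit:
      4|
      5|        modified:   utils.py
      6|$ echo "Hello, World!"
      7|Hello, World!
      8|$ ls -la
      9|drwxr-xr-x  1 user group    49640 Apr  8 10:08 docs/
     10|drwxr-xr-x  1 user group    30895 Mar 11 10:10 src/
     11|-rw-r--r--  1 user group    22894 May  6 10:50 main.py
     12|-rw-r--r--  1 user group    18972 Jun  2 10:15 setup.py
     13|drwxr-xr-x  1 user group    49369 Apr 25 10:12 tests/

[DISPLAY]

                                               
                                               
                                               
           ┏━━━━━━━━━━━━━━━━━━━━━━━━━━━┓       
           ┃ Spreadsheet               ┃       
           ┠───────────────────────────┨       
           ┃A1:                        ┃       
           ┃       A       B       C   ┃       
━━━━━━━━━━━┃---------------------------┃       
rowser     ┃  1      [0]       0       ┃       
───────────┃  2        0       0       ┃       
workspace/ ┃  3        0       0       ┃       
] component┃  4        0       0       ┃       
] tests/   ┃  5    ┏━━━━━━━━━━━━━━━━━━━━━━━━━━┓
           ┃  6    ┃ Terminal                 ┃
           ┃  7    ┠──────────────────────────┨
           ┃  8    ┃$ git status              ┃
           ┃  9    ┃On branch main            ┃
           ┃ 10    ┃Changes not staged for com┃
           ┗━━━━━━━┃                          ┃
                   ┃        modified:   utils.┃
                   ┃$ echo "Hello, World!"    ┃
                   ┃Hello, World!             ┃
                   ┃$ ls -la                  ┃


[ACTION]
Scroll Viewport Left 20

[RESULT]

                                               
                                               
                                               
                        ┏━━━━━━━━━━━━━━━━━━━━━━
                        ┃ Spreadsheet          
                        ┠──────────────────────
                        ┃A1:                   
                        ┃       A       B      
      ┏━━━━━━━━━━━━━━━━━┃----------------------
      ┃ FileBrowser     ┃  1      [0]       0  
      ┠─────────────────┃  2        0       0  
      ┃> [-] workspace/ ┃  3        0       0  
      ┃    [+] component┃  4        0       0  
      ┃    [+] tests/   ┃  5    ┏━━━━━━━━━━━━━━
      ┃                 ┃  6    ┃ Terminal     
      ┃                 ┃  7    ┠──────────────
      ┃                 ┃  8    ┃$ git status  
      ┃                 ┃  9    ┃On branch main
      ┃                 ┃ 10    ┃Changes not st
      ┃                 ┗━━━━━━━┃              
      ┃                         ┃        modifi
      ┃                         ┃$ echo "Hello,
      ┃                         ┃Hello, World! 
      ┃                         ┃$ ls -la      


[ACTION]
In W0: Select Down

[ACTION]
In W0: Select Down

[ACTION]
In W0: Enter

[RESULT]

                                               
                                               
                                               
                        ┏━━━━━━━━━━━━━━━━━━━━━━
                        ┃ Spreadsheet          
                        ┠──────────────────────
                        ┃A1:                   
                        ┃       A       B      
      ┏━━━━━━━━━━━━━━━━━┃----------------------
      ┃ FileBrowser     ┃  1      [0]       0  
      ┠─────────────────┃  2        0       0  
      ┃  [-] workspace/ ┃  3        0       0  
      ┃    [+] component┃  4        0       0  
      ┃  > [-] tests/   ┃  5    ┏━━━━━━━━━━━━━━
      ┃      main.yaml  ┃  6    ┃ Terminal     
      ┃      [+] models/┃  7    ┠──────────────
      ┃      router.rs  ┃  8    ┃$ git status  
      ┃      package.jso┃  9    ┃On branch main
      ┃      index.ts   ┃ 10    ┃Changes not st
      ┃                 ┗━━━━━━━┃              
      ┃                         ┃        modifi
      ┃                         ┃$ echo "Hello,
      ┃                         ┃Hello, World! 
      ┃                         ┃$ ls -la      
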